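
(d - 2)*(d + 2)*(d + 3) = d^3 + 3*d^2 - 4*d - 12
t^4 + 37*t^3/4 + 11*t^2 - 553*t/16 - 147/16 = (t - 3/2)*(t + 1/4)*(t + 7/2)*(t + 7)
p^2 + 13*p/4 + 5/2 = (p + 5/4)*(p + 2)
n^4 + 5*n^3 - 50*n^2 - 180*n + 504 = (n - 6)*(n - 2)*(n + 6)*(n + 7)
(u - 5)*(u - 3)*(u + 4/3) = u^3 - 20*u^2/3 + 13*u/3 + 20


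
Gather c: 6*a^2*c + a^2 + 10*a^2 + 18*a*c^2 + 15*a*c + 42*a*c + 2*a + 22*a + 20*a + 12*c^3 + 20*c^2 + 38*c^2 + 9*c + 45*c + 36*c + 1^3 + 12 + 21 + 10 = 11*a^2 + 44*a + 12*c^3 + c^2*(18*a + 58) + c*(6*a^2 + 57*a + 90) + 44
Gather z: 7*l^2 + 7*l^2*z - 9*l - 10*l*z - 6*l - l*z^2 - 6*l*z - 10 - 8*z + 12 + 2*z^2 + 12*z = 7*l^2 - 15*l + z^2*(2 - l) + z*(7*l^2 - 16*l + 4) + 2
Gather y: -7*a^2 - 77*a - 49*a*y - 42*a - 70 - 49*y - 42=-7*a^2 - 119*a + y*(-49*a - 49) - 112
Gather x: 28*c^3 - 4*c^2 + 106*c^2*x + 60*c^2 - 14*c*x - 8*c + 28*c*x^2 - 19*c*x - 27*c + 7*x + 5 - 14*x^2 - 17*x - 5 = 28*c^3 + 56*c^2 - 35*c + x^2*(28*c - 14) + x*(106*c^2 - 33*c - 10)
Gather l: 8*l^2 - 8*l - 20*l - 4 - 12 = 8*l^2 - 28*l - 16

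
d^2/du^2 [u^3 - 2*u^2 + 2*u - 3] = 6*u - 4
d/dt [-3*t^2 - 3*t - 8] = -6*t - 3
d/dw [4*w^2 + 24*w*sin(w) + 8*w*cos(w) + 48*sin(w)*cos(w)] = -8*w*sin(w) + 24*w*cos(w) + 8*w + 24*sin(w) + 8*cos(w) + 48*cos(2*w)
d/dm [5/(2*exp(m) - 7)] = -10*exp(m)/(2*exp(m) - 7)^2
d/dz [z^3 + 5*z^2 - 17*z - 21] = 3*z^2 + 10*z - 17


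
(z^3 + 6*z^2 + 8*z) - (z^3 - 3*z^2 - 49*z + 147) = 9*z^2 + 57*z - 147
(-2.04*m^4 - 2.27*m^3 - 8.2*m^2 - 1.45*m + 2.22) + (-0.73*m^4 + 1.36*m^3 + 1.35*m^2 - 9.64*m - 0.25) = -2.77*m^4 - 0.91*m^3 - 6.85*m^2 - 11.09*m + 1.97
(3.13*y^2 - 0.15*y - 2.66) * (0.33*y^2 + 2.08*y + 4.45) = 1.0329*y^4 + 6.4609*y^3 + 12.7387*y^2 - 6.2003*y - 11.837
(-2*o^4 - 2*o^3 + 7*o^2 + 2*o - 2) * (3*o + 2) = -6*o^5 - 10*o^4 + 17*o^3 + 20*o^2 - 2*o - 4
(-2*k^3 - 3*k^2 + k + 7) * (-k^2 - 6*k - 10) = 2*k^5 + 15*k^4 + 37*k^3 + 17*k^2 - 52*k - 70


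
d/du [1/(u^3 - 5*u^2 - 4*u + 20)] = (-3*u^2 + 10*u + 4)/(u^3 - 5*u^2 - 4*u + 20)^2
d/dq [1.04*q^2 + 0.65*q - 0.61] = 2.08*q + 0.65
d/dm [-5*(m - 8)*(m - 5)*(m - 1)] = -15*m^2 + 140*m - 265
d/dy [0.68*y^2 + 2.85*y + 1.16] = 1.36*y + 2.85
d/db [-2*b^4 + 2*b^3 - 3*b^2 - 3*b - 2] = -8*b^3 + 6*b^2 - 6*b - 3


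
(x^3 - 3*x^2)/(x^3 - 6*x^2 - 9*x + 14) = x^2*(x - 3)/(x^3 - 6*x^2 - 9*x + 14)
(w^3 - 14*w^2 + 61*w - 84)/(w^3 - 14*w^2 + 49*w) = (w^2 - 7*w + 12)/(w*(w - 7))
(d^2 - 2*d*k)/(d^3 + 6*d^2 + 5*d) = (d - 2*k)/(d^2 + 6*d + 5)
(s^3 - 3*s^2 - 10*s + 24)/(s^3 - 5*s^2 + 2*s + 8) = (s + 3)/(s + 1)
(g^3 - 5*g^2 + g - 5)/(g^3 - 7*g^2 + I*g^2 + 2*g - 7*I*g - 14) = (g^2 + g*(-5 + I) - 5*I)/(g^2 + g*(-7 + 2*I) - 14*I)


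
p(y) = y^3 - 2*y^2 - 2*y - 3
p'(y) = 3*y^2 - 4*y - 2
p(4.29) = 30.57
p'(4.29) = 36.05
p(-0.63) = -2.78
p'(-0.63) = 1.71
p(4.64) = 44.56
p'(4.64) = 44.03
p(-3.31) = -54.56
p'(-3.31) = 44.11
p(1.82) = -7.24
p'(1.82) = 0.66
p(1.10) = -6.29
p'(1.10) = -2.77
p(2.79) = -2.43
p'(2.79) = 10.19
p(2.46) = -5.14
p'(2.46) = 6.31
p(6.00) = 129.00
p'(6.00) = 82.00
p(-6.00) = -279.00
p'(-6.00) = 130.00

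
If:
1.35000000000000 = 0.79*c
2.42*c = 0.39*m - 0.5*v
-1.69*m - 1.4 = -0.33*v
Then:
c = 1.71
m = -2.88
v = -10.52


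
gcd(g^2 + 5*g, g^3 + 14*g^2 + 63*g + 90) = g + 5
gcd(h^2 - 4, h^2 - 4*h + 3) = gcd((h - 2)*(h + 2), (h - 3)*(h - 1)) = 1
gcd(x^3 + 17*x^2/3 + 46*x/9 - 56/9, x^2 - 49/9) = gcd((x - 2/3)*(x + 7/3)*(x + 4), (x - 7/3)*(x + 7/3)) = x + 7/3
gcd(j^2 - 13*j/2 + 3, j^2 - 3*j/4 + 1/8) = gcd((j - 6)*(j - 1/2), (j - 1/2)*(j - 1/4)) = j - 1/2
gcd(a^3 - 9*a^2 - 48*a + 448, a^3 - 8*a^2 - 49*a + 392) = a^2 - a - 56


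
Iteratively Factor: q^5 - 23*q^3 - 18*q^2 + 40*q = (q + 2)*(q^4 - 2*q^3 - 19*q^2 + 20*q) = (q + 2)*(q + 4)*(q^3 - 6*q^2 + 5*q) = q*(q + 2)*(q + 4)*(q^2 - 6*q + 5) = q*(q - 5)*(q + 2)*(q + 4)*(q - 1)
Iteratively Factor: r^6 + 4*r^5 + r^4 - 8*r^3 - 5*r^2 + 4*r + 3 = (r - 1)*(r^5 + 5*r^4 + 6*r^3 - 2*r^2 - 7*r - 3) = (r - 1)*(r + 1)*(r^4 + 4*r^3 + 2*r^2 - 4*r - 3) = (r - 1)*(r + 1)^2*(r^3 + 3*r^2 - r - 3) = (r - 1)^2*(r + 1)^2*(r^2 + 4*r + 3) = (r - 1)^2*(r + 1)^3*(r + 3)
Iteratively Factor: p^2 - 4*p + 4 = (p - 2)*(p - 2)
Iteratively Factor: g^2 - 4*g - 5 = (g - 5)*(g + 1)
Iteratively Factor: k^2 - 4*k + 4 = (k - 2)*(k - 2)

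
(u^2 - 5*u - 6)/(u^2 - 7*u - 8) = (u - 6)/(u - 8)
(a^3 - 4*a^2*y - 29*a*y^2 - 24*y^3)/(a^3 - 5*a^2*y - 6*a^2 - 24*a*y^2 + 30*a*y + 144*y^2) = (a + y)/(a - 6)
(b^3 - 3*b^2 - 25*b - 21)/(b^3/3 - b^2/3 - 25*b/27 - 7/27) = 27*(b^2 - 4*b - 21)/(9*b^2 - 18*b - 7)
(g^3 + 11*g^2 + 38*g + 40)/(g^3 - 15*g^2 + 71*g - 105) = (g^3 + 11*g^2 + 38*g + 40)/(g^3 - 15*g^2 + 71*g - 105)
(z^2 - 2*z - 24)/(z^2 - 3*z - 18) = (z + 4)/(z + 3)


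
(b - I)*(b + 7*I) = b^2 + 6*I*b + 7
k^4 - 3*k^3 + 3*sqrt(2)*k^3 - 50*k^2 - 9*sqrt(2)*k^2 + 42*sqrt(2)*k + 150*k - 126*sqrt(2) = (k - 3)*(k - 3*sqrt(2))*(k - sqrt(2))*(k + 7*sqrt(2))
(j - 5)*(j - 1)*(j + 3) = j^3 - 3*j^2 - 13*j + 15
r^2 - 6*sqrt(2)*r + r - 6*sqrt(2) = (r + 1)*(r - 6*sqrt(2))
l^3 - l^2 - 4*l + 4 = (l - 2)*(l - 1)*(l + 2)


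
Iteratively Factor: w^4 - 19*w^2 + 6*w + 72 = (w - 3)*(w^3 + 3*w^2 - 10*w - 24) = (w - 3)*(w + 4)*(w^2 - w - 6) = (w - 3)*(w + 2)*(w + 4)*(w - 3)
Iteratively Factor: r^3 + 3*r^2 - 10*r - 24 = (r + 2)*(r^2 + r - 12) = (r - 3)*(r + 2)*(r + 4)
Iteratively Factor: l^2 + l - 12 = (l + 4)*(l - 3)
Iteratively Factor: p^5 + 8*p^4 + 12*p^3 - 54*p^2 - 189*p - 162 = (p - 3)*(p^4 + 11*p^3 + 45*p^2 + 81*p + 54) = (p - 3)*(p + 3)*(p^3 + 8*p^2 + 21*p + 18) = (p - 3)*(p + 3)^2*(p^2 + 5*p + 6) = (p - 3)*(p + 2)*(p + 3)^2*(p + 3)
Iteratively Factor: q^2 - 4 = (q - 2)*(q + 2)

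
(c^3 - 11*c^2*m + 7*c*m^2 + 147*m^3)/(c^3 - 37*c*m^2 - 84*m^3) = (c - 7*m)/(c + 4*m)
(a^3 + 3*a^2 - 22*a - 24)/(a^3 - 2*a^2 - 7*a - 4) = (a + 6)/(a + 1)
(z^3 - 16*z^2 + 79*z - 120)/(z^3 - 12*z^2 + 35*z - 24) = (z - 5)/(z - 1)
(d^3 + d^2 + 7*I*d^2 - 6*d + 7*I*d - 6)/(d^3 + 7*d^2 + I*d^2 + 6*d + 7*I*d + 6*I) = (d + 6*I)/(d + 6)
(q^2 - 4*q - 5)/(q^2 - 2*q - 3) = (q - 5)/(q - 3)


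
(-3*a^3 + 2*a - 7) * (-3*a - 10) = 9*a^4 + 30*a^3 - 6*a^2 + a + 70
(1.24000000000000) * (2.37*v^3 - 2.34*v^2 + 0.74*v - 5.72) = 2.9388*v^3 - 2.9016*v^2 + 0.9176*v - 7.0928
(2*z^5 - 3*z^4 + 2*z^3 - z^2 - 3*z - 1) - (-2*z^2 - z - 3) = 2*z^5 - 3*z^4 + 2*z^3 + z^2 - 2*z + 2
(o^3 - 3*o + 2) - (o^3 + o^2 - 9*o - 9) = -o^2 + 6*o + 11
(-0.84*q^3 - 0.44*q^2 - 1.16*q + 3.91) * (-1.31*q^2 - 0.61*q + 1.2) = 1.1004*q^5 + 1.0888*q^4 + 0.78*q^3 - 4.9425*q^2 - 3.7771*q + 4.692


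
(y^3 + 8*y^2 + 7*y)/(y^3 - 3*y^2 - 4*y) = (y + 7)/(y - 4)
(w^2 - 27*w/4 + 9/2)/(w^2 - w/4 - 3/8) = 2*(w - 6)/(2*w + 1)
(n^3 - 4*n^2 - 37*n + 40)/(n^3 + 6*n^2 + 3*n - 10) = (n - 8)/(n + 2)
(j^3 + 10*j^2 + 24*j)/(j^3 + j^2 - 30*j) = (j + 4)/(j - 5)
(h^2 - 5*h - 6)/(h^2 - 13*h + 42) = (h + 1)/(h - 7)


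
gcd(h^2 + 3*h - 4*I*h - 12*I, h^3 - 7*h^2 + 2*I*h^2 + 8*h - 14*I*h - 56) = 1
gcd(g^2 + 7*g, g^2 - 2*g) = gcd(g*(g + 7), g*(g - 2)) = g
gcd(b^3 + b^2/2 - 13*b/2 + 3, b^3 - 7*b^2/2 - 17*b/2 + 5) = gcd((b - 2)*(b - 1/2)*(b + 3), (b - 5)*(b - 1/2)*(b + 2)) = b - 1/2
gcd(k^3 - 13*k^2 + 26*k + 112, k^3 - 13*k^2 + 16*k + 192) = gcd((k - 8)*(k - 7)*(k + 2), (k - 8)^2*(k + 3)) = k - 8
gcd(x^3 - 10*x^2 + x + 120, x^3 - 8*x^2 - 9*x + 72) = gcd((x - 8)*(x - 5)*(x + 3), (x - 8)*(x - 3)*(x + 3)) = x^2 - 5*x - 24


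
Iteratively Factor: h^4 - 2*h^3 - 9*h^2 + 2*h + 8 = (h + 1)*(h^3 - 3*h^2 - 6*h + 8) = (h + 1)*(h + 2)*(h^2 - 5*h + 4) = (h - 1)*(h + 1)*(h + 2)*(h - 4)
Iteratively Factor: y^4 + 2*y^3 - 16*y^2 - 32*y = (y)*(y^3 + 2*y^2 - 16*y - 32) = y*(y - 4)*(y^2 + 6*y + 8) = y*(y - 4)*(y + 4)*(y + 2)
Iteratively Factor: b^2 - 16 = (b + 4)*(b - 4)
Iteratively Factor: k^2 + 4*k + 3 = (k + 1)*(k + 3)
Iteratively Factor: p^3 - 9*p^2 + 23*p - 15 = (p - 3)*(p^2 - 6*p + 5) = (p - 3)*(p - 1)*(p - 5)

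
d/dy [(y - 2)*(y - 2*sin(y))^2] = (y - 2*sin(y))*(y + (4 - 2*y)*(2*cos(y) - 1) - 2*sin(y))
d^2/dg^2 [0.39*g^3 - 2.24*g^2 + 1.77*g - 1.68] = 2.34*g - 4.48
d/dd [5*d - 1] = 5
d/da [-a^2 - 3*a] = -2*a - 3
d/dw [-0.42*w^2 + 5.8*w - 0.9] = 5.8 - 0.84*w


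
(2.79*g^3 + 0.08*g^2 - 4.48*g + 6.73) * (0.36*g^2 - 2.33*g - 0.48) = 1.0044*g^5 - 6.4719*g^4 - 3.1384*g^3 + 12.8228*g^2 - 13.5305*g - 3.2304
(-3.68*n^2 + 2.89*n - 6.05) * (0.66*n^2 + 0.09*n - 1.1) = -2.4288*n^4 + 1.5762*n^3 + 0.315100000000001*n^2 - 3.7235*n + 6.655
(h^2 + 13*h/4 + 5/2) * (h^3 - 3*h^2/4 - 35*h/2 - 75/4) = h^5 + 5*h^4/2 - 279*h^3/16 - 155*h^2/2 - 1675*h/16 - 375/8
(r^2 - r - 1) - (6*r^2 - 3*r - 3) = -5*r^2 + 2*r + 2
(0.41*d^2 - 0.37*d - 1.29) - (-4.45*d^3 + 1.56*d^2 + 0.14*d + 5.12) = 4.45*d^3 - 1.15*d^2 - 0.51*d - 6.41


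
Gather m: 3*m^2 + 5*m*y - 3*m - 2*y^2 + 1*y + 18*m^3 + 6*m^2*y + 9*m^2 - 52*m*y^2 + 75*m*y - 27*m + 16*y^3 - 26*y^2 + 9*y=18*m^3 + m^2*(6*y + 12) + m*(-52*y^2 + 80*y - 30) + 16*y^3 - 28*y^2 + 10*y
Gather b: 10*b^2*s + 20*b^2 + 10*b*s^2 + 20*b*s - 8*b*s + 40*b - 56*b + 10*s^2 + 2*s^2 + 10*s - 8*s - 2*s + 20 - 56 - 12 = b^2*(10*s + 20) + b*(10*s^2 + 12*s - 16) + 12*s^2 - 48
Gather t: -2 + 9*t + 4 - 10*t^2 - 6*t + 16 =-10*t^2 + 3*t + 18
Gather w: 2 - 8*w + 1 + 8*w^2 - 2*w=8*w^2 - 10*w + 3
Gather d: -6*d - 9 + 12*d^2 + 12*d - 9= 12*d^2 + 6*d - 18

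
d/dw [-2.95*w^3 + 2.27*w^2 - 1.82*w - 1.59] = -8.85*w^2 + 4.54*w - 1.82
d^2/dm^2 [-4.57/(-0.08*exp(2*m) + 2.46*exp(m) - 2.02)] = ((11.2422 - 1.4624*exp(m))*(0.08*exp(2*m) - 2.46*exp(m) + 2.02) + 4.57*(0.16*exp(m) - 2.46)*(0.32*exp(m) - 4.92)*exp(m))*exp(m)/(0.08*exp(2*m) - 2.46*exp(m) + 2.02)^3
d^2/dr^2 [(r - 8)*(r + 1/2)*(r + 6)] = 6*r - 3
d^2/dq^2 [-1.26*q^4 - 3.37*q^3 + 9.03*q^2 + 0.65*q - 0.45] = -15.12*q^2 - 20.22*q + 18.06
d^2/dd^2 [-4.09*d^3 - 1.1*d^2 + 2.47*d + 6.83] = -24.54*d - 2.2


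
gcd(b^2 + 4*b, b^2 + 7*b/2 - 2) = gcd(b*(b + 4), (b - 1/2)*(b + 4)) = b + 4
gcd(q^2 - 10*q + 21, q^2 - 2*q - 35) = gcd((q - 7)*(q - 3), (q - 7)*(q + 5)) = q - 7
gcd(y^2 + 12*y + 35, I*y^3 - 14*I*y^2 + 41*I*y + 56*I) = 1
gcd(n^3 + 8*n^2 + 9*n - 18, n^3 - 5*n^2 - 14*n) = 1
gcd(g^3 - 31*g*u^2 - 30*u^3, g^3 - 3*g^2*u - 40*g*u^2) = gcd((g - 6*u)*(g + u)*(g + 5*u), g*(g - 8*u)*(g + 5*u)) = g + 5*u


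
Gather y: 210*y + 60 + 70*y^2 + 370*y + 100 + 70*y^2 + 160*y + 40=140*y^2 + 740*y + 200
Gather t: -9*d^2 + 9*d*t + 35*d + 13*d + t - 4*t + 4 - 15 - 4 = -9*d^2 + 48*d + t*(9*d - 3) - 15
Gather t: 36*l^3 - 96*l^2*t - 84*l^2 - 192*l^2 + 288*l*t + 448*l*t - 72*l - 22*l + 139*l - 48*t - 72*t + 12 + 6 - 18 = 36*l^3 - 276*l^2 + 45*l + t*(-96*l^2 + 736*l - 120)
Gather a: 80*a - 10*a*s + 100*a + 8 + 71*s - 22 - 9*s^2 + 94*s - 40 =a*(180 - 10*s) - 9*s^2 + 165*s - 54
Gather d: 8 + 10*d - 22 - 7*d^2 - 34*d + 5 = -7*d^2 - 24*d - 9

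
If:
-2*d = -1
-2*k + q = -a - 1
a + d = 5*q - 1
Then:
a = 5*q - 3/2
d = 1/2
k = 3*q - 1/4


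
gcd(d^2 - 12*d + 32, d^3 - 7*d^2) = 1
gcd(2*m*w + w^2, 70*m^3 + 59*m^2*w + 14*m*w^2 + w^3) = 2*m + w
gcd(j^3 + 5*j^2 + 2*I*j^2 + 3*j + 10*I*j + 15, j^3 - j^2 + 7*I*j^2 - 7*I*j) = 1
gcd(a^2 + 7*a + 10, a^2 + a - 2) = a + 2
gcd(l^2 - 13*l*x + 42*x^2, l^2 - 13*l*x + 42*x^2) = l^2 - 13*l*x + 42*x^2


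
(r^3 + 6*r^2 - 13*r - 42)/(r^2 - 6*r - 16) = (r^2 + 4*r - 21)/(r - 8)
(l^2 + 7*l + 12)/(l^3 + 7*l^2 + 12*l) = 1/l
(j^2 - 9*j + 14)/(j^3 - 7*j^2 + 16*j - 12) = (j - 7)/(j^2 - 5*j + 6)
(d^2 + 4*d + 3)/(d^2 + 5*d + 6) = (d + 1)/(d + 2)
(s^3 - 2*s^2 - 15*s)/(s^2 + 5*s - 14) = s*(s^2 - 2*s - 15)/(s^2 + 5*s - 14)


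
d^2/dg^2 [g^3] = 6*g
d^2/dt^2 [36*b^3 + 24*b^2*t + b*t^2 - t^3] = 2*b - 6*t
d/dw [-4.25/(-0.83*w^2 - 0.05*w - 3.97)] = (-7.055*w - 0.2125)/(0.83*w^2 + 0.05*w + 3.97)^2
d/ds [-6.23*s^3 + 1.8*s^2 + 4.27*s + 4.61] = -18.69*s^2 + 3.6*s + 4.27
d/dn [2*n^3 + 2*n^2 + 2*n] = 6*n^2 + 4*n + 2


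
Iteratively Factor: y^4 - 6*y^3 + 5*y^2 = (y)*(y^3 - 6*y^2 + 5*y) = y^2*(y^2 - 6*y + 5) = y^2*(y - 5)*(y - 1)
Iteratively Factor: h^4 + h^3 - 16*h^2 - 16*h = (h)*(h^3 + h^2 - 16*h - 16) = h*(h - 4)*(h^2 + 5*h + 4) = h*(h - 4)*(h + 4)*(h + 1)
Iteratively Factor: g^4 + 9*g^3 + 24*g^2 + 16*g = (g + 4)*(g^3 + 5*g^2 + 4*g) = (g + 1)*(g + 4)*(g^2 + 4*g) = g*(g + 1)*(g + 4)*(g + 4)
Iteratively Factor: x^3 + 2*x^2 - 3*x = (x)*(x^2 + 2*x - 3) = x*(x - 1)*(x + 3)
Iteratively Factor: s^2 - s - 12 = (s + 3)*(s - 4)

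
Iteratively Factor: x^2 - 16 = (x + 4)*(x - 4)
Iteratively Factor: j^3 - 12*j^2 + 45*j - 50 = (j - 2)*(j^2 - 10*j + 25) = (j - 5)*(j - 2)*(j - 5)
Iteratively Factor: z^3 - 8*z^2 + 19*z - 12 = (z - 1)*(z^2 - 7*z + 12) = (z - 4)*(z - 1)*(z - 3)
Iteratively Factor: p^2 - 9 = (p + 3)*(p - 3)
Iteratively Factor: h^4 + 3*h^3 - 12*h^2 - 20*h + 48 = (h - 2)*(h^3 + 5*h^2 - 2*h - 24) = (h - 2)^2*(h^2 + 7*h + 12) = (h - 2)^2*(h + 3)*(h + 4)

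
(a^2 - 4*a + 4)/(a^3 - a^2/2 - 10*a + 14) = 2/(2*a + 7)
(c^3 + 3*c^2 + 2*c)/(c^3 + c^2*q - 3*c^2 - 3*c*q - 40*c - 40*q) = c*(c^2 + 3*c + 2)/(c^3 + c^2*q - 3*c^2 - 3*c*q - 40*c - 40*q)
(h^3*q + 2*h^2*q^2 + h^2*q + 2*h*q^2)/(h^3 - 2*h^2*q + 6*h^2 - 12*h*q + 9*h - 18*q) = h*q*(h^2 + 2*h*q + h + 2*q)/(h^3 - 2*h^2*q + 6*h^2 - 12*h*q + 9*h - 18*q)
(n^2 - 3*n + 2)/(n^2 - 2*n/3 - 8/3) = 3*(n - 1)/(3*n + 4)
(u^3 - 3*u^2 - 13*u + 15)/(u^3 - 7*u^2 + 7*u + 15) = (u^2 + 2*u - 3)/(u^2 - 2*u - 3)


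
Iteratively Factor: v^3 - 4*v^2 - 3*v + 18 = (v - 3)*(v^2 - v - 6) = (v - 3)^2*(v + 2)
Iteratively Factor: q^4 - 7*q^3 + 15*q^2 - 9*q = (q - 1)*(q^3 - 6*q^2 + 9*q) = (q - 3)*(q - 1)*(q^2 - 3*q) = (q - 3)^2*(q - 1)*(q)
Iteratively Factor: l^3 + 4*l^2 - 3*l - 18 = (l + 3)*(l^2 + l - 6) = (l + 3)^2*(l - 2)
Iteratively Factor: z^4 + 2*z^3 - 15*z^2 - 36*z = (z - 4)*(z^3 + 6*z^2 + 9*z) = z*(z - 4)*(z^2 + 6*z + 9) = z*(z - 4)*(z + 3)*(z + 3)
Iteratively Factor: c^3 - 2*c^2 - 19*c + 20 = (c - 5)*(c^2 + 3*c - 4) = (c - 5)*(c + 4)*(c - 1)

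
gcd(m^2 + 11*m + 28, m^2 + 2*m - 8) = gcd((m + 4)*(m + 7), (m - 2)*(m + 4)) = m + 4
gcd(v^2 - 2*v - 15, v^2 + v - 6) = v + 3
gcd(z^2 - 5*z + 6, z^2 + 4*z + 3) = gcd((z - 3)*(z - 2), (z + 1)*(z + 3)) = 1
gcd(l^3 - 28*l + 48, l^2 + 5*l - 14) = l - 2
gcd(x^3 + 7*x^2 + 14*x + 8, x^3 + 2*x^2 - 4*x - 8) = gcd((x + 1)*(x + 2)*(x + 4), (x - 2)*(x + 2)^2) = x + 2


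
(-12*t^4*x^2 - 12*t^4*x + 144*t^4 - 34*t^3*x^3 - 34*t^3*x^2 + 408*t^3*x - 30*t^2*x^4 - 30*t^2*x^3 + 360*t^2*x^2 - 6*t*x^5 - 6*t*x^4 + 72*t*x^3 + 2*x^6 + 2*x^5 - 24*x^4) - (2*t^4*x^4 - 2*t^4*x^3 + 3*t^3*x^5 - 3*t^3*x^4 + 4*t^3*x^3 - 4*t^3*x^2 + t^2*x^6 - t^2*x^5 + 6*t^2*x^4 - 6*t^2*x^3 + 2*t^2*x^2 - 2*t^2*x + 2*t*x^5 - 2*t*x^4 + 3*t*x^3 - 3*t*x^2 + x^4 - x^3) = -2*t^4*x^4 + 2*t^4*x^3 - 12*t^4*x^2 - 12*t^4*x + 144*t^4 - 3*t^3*x^5 + 3*t^3*x^4 - 38*t^3*x^3 - 30*t^3*x^2 + 408*t^3*x - t^2*x^6 + t^2*x^5 - 36*t^2*x^4 - 24*t^2*x^3 + 358*t^2*x^2 + 2*t^2*x - 8*t*x^5 - 4*t*x^4 + 69*t*x^3 + 3*t*x^2 + 2*x^6 + 2*x^5 - 25*x^4 + x^3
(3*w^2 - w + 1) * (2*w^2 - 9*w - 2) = 6*w^4 - 29*w^3 + 5*w^2 - 7*w - 2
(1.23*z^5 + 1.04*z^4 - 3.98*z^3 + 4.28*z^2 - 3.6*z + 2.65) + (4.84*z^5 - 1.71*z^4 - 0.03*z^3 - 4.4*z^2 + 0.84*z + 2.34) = 6.07*z^5 - 0.67*z^4 - 4.01*z^3 - 0.12*z^2 - 2.76*z + 4.99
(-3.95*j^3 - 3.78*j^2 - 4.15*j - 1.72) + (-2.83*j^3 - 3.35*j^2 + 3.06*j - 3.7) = -6.78*j^3 - 7.13*j^2 - 1.09*j - 5.42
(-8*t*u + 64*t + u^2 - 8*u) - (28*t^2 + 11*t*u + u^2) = -28*t^2 - 19*t*u + 64*t - 8*u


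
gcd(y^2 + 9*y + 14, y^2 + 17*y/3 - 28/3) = y + 7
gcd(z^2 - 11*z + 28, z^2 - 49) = z - 7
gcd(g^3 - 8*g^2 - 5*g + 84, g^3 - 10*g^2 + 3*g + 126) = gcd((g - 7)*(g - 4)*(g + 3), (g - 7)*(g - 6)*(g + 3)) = g^2 - 4*g - 21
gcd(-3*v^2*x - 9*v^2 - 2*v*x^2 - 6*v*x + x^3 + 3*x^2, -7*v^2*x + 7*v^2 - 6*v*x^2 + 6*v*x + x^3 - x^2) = v + x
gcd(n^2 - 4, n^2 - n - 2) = n - 2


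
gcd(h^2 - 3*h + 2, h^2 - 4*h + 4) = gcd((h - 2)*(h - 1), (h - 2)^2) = h - 2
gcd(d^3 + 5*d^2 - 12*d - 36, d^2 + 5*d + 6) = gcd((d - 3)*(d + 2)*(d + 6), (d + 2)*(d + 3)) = d + 2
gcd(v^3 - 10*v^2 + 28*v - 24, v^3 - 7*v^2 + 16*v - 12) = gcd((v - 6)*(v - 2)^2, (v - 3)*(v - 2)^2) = v^2 - 4*v + 4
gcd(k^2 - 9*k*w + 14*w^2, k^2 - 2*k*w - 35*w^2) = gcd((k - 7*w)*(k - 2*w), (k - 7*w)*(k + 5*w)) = -k + 7*w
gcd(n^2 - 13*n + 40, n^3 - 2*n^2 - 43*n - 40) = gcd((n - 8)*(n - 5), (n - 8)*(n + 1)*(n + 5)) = n - 8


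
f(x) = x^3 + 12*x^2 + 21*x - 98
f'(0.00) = 21.00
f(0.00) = -98.00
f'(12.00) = 741.00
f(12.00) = 3610.00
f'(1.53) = 64.74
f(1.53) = -34.20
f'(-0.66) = 6.47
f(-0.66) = -106.92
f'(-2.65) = -21.53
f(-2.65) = -87.99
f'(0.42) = 31.61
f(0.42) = -86.99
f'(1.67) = 69.45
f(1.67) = -24.81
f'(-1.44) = -7.34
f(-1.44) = -106.34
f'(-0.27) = 14.74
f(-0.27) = -102.81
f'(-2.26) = -17.92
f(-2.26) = -95.71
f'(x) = 3*x^2 + 24*x + 21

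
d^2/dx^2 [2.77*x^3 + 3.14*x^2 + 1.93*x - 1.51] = 16.62*x + 6.28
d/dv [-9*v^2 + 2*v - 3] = 2 - 18*v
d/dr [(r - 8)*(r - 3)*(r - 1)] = 3*r^2 - 24*r + 35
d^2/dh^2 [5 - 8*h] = 0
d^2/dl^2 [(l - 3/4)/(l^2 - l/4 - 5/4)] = 2*(16*(1 - 3*l)*(-4*l^2 + l + 5) + (3 - 4*l)*(8*l - 1)^2)/(-4*l^2 + l + 5)^3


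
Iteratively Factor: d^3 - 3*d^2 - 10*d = (d - 5)*(d^2 + 2*d) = (d - 5)*(d + 2)*(d)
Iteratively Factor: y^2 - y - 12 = (y + 3)*(y - 4)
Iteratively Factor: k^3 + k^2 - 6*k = (k - 2)*(k^2 + 3*k) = (k - 2)*(k + 3)*(k)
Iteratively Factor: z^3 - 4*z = (z)*(z^2 - 4) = z*(z - 2)*(z + 2)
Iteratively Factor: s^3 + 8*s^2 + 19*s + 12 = (s + 4)*(s^2 + 4*s + 3) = (s + 1)*(s + 4)*(s + 3)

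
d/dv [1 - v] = -1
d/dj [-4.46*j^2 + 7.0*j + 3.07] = 7.0 - 8.92*j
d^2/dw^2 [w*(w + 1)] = 2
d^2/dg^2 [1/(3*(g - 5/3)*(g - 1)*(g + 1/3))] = 12*(243*g^4 - 756*g^3 + 756*g^2 - 288*g + 77)/(729*g^9 - 5103*g^8 + 13608*g^7 - 15984*g^6 + 4914*g^5 + 5418*g^4 - 3392*g^3 - 840*g^2 + 525*g + 125)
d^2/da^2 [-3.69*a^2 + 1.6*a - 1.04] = -7.38000000000000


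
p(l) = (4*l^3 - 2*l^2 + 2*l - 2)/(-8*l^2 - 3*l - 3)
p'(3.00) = -0.49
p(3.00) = -1.12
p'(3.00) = -0.49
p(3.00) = -1.12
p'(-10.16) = -0.50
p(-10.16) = 5.54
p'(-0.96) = -0.21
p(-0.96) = 1.24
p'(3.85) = -0.49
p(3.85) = -1.53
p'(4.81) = -0.49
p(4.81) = -2.01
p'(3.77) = -0.49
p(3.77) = -1.50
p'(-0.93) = -0.20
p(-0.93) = 1.24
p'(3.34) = -0.49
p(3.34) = -1.28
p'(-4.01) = -0.48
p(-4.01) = 2.51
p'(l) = (16*l + 3)*(4*l^3 - 2*l^2 + 2*l - 2)/(-8*l^2 - 3*l - 3)^2 + (12*l^2 - 4*l + 2)/(-8*l^2 - 3*l - 3) = 2*(-16*l^4 - 12*l^3 - 7*l^2 - 10*l - 6)/(64*l^4 + 48*l^3 + 57*l^2 + 18*l + 9)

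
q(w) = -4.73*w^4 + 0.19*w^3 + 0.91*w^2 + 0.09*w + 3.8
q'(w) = -18.92*w^3 + 0.57*w^2 + 1.82*w + 0.09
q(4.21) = -1451.41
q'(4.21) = -1393.93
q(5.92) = -5733.98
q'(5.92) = -3894.58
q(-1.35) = -10.84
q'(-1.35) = 45.22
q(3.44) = -639.75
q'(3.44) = -757.09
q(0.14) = 3.83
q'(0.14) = 0.30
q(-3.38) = -610.79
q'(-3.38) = 731.04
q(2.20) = -100.38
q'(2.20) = -194.61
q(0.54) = 3.74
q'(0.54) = -1.74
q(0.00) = 3.80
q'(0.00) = 0.09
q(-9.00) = -31095.34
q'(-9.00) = 13822.56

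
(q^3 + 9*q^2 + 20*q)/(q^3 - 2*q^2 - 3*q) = (q^2 + 9*q + 20)/(q^2 - 2*q - 3)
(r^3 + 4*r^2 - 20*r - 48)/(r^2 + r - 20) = (r^2 + 8*r + 12)/(r + 5)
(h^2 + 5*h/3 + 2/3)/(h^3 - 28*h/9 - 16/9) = 3*(h + 1)/(3*h^2 - 2*h - 8)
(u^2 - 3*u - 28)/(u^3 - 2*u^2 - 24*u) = (u - 7)/(u*(u - 6))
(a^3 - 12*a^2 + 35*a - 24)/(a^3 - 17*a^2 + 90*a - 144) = (a - 1)/(a - 6)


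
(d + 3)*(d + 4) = d^2 + 7*d + 12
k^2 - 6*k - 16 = (k - 8)*(k + 2)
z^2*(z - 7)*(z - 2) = z^4 - 9*z^3 + 14*z^2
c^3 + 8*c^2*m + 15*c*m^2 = c*(c + 3*m)*(c + 5*m)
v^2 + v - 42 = (v - 6)*(v + 7)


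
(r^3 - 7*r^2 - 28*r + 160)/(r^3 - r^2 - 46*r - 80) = (r - 4)/(r + 2)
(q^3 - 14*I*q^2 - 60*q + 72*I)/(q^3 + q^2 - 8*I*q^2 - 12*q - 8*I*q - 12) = (q - 6*I)/(q + 1)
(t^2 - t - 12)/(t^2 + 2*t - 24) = (t + 3)/(t + 6)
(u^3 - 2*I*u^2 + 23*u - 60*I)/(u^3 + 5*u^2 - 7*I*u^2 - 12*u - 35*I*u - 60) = (u + 5*I)/(u + 5)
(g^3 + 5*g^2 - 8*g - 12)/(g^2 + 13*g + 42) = (g^2 - g - 2)/(g + 7)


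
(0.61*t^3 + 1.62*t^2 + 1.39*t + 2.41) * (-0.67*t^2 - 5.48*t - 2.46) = -0.4087*t^5 - 4.4282*t^4 - 11.3095*t^3 - 13.2171*t^2 - 16.6262*t - 5.9286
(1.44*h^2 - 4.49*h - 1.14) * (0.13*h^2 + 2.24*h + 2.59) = 0.1872*h^4 + 2.6419*h^3 - 6.4762*h^2 - 14.1827*h - 2.9526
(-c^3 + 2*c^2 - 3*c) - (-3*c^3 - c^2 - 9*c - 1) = 2*c^3 + 3*c^2 + 6*c + 1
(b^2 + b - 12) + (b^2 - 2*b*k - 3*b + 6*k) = 2*b^2 - 2*b*k - 2*b + 6*k - 12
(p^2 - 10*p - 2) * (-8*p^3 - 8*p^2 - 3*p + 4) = -8*p^5 + 72*p^4 + 93*p^3 + 50*p^2 - 34*p - 8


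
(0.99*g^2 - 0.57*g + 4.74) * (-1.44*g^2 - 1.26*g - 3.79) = -1.4256*g^4 - 0.4266*g^3 - 9.8595*g^2 - 3.8121*g - 17.9646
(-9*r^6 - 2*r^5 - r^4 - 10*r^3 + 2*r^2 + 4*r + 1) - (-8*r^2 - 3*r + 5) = -9*r^6 - 2*r^5 - r^4 - 10*r^3 + 10*r^2 + 7*r - 4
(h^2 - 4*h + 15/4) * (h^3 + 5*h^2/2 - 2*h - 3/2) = h^5 - 3*h^4/2 - 33*h^3/4 + 127*h^2/8 - 3*h/2 - 45/8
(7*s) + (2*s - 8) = 9*s - 8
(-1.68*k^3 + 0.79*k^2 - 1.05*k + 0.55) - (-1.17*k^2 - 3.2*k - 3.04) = -1.68*k^3 + 1.96*k^2 + 2.15*k + 3.59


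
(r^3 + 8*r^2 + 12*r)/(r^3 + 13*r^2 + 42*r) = (r + 2)/(r + 7)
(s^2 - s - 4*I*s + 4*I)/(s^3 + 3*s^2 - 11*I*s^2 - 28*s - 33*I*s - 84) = (s - 1)/(s^2 + s*(3 - 7*I) - 21*I)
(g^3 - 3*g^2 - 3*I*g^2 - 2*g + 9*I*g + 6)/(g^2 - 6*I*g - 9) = (g^3 - 3*g^2*(1 + I) + g*(-2 + 9*I) + 6)/(g^2 - 6*I*g - 9)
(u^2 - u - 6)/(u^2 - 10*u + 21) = (u + 2)/(u - 7)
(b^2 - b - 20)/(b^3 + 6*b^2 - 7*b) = (b^2 - b - 20)/(b*(b^2 + 6*b - 7))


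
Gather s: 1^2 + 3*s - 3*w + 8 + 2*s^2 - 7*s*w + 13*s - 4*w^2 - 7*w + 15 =2*s^2 + s*(16 - 7*w) - 4*w^2 - 10*w + 24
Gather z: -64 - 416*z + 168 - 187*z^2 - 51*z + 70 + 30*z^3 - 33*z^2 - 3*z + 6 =30*z^3 - 220*z^2 - 470*z + 180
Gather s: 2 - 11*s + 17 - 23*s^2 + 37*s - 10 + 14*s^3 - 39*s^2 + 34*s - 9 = 14*s^3 - 62*s^2 + 60*s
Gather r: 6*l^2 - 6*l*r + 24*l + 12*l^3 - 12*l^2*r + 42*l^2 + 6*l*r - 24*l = 12*l^3 - 12*l^2*r + 48*l^2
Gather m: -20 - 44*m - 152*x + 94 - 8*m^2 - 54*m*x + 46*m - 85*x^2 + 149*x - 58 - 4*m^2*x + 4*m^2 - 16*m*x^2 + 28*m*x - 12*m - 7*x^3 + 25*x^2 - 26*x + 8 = m^2*(-4*x - 4) + m*(-16*x^2 - 26*x - 10) - 7*x^3 - 60*x^2 - 29*x + 24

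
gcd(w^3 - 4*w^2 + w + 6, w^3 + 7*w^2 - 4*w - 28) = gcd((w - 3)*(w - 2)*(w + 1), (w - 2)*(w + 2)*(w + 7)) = w - 2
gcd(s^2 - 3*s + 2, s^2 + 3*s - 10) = s - 2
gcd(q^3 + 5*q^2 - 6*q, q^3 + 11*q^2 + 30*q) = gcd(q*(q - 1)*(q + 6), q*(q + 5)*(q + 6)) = q^2 + 6*q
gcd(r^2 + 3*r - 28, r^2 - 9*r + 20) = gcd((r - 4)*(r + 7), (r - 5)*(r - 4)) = r - 4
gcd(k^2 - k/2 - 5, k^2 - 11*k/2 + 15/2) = k - 5/2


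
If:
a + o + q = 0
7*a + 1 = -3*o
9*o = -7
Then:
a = 4/21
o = -7/9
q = 37/63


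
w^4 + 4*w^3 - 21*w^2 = w^2*(w - 3)*(w + 7)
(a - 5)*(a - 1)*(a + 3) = a^3 - 3*a^2 - 13*a + 15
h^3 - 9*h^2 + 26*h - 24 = (h - 4)*(h - 3)*(h - 2)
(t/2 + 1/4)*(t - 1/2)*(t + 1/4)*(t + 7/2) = t^4/2 + 15*t^3/8 + 5*t^2/16 - 15*t/32 - 7/64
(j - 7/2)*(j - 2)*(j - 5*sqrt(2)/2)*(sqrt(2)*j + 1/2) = sqrt(2)*j^4 - 11*sqrt(2)*j^3/2 - 9*j^3/2 + 23*sqrt(2)*j^2/4 + 99*j^2/4 - 63*j/2 + 55*sqrt(2)*j/8 - 35*sqrt(2)/4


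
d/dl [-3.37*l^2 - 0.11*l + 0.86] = -6.74*l - 0.11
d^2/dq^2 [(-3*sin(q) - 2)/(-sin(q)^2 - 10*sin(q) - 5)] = (-3*sin(q)^5 + 22*sin(q)^4 + 36*sin(q)^3 + 2*sin(q)^2 + 55*sin(q) + 80)/(sin(q)^2 + 10*sin(q) + 5)^3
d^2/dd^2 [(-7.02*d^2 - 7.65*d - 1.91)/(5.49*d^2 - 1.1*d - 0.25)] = (4.54747350886464e-13*d^4 - 545.93109*d^3 - 403.215246*d^2 + 6.20918999999999*d - 6.53515)/(165.469149*d^6 - 99.46233*d^5 - 2.676375*d^4 + 7.7275*d^3 + 0.121875*d^2 - 0.20625*d - 0.015625)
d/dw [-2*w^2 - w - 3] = -4*w - 1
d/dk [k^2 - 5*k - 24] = 2*k - 5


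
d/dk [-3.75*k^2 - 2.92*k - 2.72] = -7.5*k - 2.92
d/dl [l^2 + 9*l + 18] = 2*l + 9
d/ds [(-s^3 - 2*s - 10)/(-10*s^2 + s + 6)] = (-(20*s - 1)*(s^3 + 2*s + 10) + (-3*s^2 - 2)*(-10*s^2 + s + 6))/(-10*s^2 + s + 6)^2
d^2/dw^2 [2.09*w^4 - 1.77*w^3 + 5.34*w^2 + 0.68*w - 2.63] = 25.08*w^2 - 10.62*w + 10.68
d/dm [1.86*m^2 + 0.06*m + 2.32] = 3.72*m + 0.06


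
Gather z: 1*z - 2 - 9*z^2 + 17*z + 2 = -9*z^2 + 18*z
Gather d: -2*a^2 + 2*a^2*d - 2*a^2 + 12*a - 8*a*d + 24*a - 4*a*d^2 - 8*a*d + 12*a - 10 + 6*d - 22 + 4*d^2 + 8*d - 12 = -4*a^2 + 48*a + d^2*(4 - 4*a) + d*(2*a^2 - 16*a + 14) - 44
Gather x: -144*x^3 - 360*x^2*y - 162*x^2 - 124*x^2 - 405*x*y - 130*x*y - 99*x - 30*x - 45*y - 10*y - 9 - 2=-144*x^3 + x^2*(-360*y - 286) + x*(-535*y - 129) - 55*y - 11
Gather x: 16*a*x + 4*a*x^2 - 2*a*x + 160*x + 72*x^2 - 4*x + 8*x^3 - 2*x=8*x^3 + x^2*(4*a + 72) + x*(14*a + 154)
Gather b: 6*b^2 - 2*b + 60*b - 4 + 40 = 6*b^2 + 58*b + 36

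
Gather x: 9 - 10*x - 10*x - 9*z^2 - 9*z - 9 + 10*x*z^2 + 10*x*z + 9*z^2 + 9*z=x*(10*z^2 + 10*z - 20)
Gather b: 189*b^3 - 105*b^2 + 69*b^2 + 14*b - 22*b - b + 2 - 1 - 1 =189*b^3 - 36*b^2 - 9*b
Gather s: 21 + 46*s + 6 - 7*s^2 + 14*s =-7*s^2 + 60*s + 27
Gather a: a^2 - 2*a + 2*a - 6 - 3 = a^2 - 9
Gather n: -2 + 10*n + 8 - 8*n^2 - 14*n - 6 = -8*n^2 - 4*n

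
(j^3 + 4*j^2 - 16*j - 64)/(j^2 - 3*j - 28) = (j^2 - 16)/(j - 7)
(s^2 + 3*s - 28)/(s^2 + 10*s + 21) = (s - 4)/(s + 3)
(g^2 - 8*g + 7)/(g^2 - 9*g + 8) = (g - 7)/(g - 8)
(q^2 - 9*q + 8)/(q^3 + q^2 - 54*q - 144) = (q - 1)/(q^2 + 9*q + 18)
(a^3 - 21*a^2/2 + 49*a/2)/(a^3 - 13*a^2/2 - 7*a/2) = (2*a - 7)/(2*a + 1)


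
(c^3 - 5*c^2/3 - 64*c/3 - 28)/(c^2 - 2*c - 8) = (c^2 - 11*c/3 - 14)/(c - 4)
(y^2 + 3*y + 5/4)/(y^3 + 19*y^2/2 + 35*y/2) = (y + 1/2)/(y*(y + 7))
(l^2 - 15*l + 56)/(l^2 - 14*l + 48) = (l - 7)/(l - 6)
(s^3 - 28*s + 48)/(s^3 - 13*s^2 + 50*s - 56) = (s + 6)/(s - 7)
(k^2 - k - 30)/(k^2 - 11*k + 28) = (k^2 - k - 30)/(k^2 - 11*k + 28)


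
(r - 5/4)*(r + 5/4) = r^2 - 25/16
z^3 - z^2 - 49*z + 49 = (z - 7)*(z - 1)*(z + 7)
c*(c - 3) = c^2 - 3*c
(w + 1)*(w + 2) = w^2 + 3*w + 2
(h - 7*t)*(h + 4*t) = h^2 - 3*h*t - 28*t^2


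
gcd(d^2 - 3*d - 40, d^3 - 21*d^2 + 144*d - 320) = d - 8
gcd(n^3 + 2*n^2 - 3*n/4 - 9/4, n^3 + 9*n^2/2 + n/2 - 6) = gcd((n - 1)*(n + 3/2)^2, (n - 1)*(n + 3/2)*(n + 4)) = n^2 + n/2 - 3/2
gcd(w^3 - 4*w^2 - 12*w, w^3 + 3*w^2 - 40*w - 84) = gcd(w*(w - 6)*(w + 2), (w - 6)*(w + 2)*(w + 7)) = w^2 - 4*w - 12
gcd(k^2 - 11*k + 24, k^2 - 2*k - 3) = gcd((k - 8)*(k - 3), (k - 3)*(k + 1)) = k - 3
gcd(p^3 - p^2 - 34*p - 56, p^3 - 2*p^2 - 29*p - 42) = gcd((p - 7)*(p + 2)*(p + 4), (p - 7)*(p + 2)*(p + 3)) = p^2 - 5*p - 14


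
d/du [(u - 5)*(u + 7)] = 2*u + 2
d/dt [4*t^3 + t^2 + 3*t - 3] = 12*t^2 + 2*t + 3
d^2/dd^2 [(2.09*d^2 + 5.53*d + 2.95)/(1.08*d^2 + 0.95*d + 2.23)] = (-3.5527136788005e-15*d^4 + 8.611704*d^3 - 9.55605600000001*d^2 - 61.750512*d - 11.528698)/(1.259712*d^6 + 3.32424*d^5 + 10.727316*d^4 + 14.585255*d^3 + 22.149921*d^2 + 14.172765*d + 11.089567)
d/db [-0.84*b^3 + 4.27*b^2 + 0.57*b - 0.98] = -2.52*b^2 + 8.54*b + 0.57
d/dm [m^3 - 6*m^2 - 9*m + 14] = 3*m^2 - 12*m - 9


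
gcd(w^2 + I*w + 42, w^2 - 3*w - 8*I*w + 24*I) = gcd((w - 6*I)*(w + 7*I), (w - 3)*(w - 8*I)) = 1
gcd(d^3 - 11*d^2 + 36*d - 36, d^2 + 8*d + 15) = 1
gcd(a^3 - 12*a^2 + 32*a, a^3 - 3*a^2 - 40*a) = a^2 - 8*a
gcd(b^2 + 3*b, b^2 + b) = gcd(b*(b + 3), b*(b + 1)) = b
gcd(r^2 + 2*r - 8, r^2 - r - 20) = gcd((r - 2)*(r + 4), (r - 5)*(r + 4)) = r + 4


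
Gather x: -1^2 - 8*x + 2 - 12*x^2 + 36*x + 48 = -12*x^2 + 28*x + 49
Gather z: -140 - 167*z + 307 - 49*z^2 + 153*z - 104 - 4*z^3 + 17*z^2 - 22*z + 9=-4*z^3 - 32*z^2 - 36*z + 72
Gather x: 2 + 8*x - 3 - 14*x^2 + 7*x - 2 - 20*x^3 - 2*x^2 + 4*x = -20*x^3 - 16*x^2 + 19*x - 3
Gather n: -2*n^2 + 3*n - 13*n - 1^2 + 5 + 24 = -2*n^2 - 10*n + 28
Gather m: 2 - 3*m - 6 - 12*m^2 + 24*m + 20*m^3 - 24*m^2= 20*m^3 - 36*m^2 + 21*m - 4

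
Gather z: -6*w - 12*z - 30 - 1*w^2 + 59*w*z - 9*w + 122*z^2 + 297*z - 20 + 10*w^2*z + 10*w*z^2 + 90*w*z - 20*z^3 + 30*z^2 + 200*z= -w^2 - 15*w - 20*z^3 + z^2*(10*w + 152) + z*(10*w^2 + 149*w + 485) - 50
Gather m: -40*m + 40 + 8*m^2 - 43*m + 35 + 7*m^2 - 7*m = 15*m^2 - 90*m + 75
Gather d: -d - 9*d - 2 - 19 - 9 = -10*d - 30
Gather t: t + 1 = t + 1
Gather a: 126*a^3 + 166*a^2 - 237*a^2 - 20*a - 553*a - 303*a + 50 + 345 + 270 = 126*a^3 - 71*a^2 - 876*a + 665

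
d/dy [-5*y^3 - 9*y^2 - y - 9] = -15*y^2 - 18*y - 1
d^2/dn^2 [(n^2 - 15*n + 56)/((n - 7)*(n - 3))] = -10/(n^3 - 9*n^2 + 27*n - 27)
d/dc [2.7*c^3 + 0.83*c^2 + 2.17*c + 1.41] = 8.1*c^2 + 1.66*c + 2.17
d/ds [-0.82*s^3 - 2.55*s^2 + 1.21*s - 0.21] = -2.46*s^2 - 5.1*s + 1.21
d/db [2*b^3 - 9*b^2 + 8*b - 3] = 6*b^2 - 18*b + 8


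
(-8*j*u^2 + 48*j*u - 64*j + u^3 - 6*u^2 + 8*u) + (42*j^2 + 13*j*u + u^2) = 42*j^2 - 8*j*u^2 + 61*j*u - 64*j + u^3 - 5*u^2 + 8*u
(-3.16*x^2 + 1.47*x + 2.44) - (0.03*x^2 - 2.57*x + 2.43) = -3.19*x^2 + 4.04*x + 0.00999999999999979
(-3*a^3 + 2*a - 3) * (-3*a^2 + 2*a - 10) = 9*a^5 - 6*a^4 + 24*a^3 + 13*a^2 - 26*a + 30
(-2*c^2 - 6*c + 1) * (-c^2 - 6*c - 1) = 2*c^4 + 18*c^3 + 37*c^2 - 1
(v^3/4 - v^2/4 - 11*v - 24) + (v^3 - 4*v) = 5*v^3/4 - v^2/4 - 15*v - 24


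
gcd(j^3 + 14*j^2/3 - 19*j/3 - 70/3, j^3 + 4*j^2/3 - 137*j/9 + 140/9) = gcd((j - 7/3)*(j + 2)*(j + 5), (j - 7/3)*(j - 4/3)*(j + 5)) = j^2 + 8*j/3 - 35/3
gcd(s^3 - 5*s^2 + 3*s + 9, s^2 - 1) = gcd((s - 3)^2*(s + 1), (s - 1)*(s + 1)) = s + 1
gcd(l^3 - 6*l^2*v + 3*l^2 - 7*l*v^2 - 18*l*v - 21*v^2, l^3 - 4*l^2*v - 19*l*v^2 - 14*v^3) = -l^2 + 6*l*v + 7*v^2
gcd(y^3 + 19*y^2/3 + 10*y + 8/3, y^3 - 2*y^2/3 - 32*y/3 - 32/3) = y + 2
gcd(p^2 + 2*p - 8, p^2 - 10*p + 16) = p - 2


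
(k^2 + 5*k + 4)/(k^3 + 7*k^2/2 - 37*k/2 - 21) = 2*(k + 4)/(2*k^2 + 5*k - 42)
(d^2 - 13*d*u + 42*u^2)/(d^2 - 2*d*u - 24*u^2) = (d - 7*u)/(d + 4*u)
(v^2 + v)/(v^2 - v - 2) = v/(v - 2)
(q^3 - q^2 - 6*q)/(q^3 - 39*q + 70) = q*(q^2 - q - 6)/(q^3 - 39*q + 70)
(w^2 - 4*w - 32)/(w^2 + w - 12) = (w - 8)/(w - 3)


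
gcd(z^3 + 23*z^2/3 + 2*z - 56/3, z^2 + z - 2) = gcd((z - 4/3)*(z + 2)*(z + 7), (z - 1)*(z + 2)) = z + 2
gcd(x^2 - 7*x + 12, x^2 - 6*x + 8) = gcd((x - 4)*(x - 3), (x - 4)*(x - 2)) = x - 4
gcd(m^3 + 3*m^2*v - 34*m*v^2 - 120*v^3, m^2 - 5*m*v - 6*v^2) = -m + 6*v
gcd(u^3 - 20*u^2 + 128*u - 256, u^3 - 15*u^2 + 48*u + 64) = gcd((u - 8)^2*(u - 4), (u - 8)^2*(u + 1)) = u^2 - 16*u + 64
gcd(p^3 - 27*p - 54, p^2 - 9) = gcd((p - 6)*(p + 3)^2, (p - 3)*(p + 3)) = p + 3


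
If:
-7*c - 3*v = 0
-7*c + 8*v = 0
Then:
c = 0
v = 0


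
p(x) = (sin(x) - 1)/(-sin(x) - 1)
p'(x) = cos(x)/(-sin(x) - 1) + (sin(x) - 1)*cos(x)/(-sin(x) - 1)^2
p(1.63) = 0.00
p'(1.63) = 0.03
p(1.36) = 0.01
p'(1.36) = -0.11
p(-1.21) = 30.06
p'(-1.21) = -170.32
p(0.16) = 0.73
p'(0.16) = -1.47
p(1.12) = 0.05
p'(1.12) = -0.24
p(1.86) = 0.02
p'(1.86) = 0.15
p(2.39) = 0.19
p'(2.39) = 0.52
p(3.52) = 2.17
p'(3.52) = 4.67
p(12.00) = 3.32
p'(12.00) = -7.86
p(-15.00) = 4.72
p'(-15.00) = 12.42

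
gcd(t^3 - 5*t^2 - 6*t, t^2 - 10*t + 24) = t - 6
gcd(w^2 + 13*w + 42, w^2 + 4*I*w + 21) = 1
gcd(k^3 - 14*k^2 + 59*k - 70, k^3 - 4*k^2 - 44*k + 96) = k - 2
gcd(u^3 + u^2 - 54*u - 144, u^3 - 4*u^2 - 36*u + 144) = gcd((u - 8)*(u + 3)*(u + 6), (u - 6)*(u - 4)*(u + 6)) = u + 6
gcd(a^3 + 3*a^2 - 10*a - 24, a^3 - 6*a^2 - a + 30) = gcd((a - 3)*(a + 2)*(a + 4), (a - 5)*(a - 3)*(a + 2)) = a^2 - a - 6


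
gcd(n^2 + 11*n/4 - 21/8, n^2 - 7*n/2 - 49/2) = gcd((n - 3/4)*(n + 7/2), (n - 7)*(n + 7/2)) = n + 7/2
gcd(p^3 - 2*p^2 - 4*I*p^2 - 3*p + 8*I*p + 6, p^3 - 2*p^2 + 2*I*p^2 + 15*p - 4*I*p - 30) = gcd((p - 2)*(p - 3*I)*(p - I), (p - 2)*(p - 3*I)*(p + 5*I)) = p^2 + p*(-2 - 3*I) + 6*I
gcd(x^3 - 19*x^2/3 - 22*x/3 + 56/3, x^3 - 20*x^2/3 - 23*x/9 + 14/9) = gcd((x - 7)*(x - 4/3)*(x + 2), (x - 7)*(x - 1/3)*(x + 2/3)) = x - 7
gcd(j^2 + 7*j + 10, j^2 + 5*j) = j + 5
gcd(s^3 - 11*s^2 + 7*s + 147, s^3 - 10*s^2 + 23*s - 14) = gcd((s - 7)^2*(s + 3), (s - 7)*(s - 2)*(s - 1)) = s - 7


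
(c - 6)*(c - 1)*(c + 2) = c^3 - 5*c^2 - 8*c + 12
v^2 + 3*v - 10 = (v - 2)*(v + 5)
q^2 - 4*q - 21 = (q - 7)*(q + 3)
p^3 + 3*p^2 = p^2*(p + 3)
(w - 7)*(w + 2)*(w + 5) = w^3 - 39*w - 70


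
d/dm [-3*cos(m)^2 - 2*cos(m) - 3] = 2*(3*cos(m) + 1)*sin(m)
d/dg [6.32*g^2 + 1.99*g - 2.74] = 12.64*g + 1.99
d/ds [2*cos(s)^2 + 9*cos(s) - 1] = -(4*cos(s) + 9)*sin(s)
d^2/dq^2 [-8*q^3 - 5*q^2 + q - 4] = -48*q - 10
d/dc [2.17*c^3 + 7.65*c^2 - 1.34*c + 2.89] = 6.51*c^2 + 15.3*c - 1.34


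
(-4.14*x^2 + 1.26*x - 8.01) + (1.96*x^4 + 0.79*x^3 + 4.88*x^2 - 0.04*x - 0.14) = 1.96*x^4 + 0.79*x^3 + 0.74*x^2 + 1.22*x - 8.15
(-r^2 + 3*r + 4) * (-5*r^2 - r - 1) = 5*r^4 - 14*r^3 - 22*r^2 - 7*r - 4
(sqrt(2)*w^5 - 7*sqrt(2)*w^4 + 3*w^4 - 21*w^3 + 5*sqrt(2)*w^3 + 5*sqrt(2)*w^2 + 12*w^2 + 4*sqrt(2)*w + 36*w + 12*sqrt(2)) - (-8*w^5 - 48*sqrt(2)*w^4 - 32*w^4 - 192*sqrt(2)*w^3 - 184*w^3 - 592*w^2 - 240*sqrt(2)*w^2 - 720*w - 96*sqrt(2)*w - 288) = sqrt(2)*w^5 + 8*w^5 + 35*w^4 + 41*sqrt(2)*w^4 + 163*w^3 + 197*sqrt(2)*w^3 + 245*sqrt(2)*w^2 + 604*w^2 + 100*sqrt(2)*w + 756*w + 12*sqrt(2) + 288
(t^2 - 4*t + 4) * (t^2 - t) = t^4 - 5*t^3 + 8*t^2 - 4*t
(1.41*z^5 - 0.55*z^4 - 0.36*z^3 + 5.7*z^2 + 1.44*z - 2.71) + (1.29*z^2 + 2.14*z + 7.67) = 1.41*z^5 - 0.55*z^4 - 0.36*z^3 + 6.99*z^2 + 3.58*z + 4.96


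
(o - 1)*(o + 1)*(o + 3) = o^3 + 3*o^2 - o - 3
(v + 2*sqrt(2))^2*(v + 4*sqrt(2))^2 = v^4 + 12*sqrt(2)*v^3 + 104*v^2 + 192*sqrt(2)*v + 256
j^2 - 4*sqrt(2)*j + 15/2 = (j - 5*sqrt(2)/2)*(j - 3*sqrt(2)/2)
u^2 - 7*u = u*(u - 7)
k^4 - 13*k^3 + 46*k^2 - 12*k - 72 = (k - 6)^2*(k - 2)*(k + 1)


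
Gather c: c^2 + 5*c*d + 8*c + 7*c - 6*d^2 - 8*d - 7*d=c^2 + c*(5*d + 15) - 6*d^2 - 15*d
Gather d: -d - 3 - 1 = -d - 4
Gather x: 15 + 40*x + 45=40*x + 60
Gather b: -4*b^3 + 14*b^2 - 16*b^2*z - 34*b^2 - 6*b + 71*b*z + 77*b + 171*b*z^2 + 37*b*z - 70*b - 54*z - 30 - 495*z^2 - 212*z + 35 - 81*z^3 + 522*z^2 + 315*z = -4*b^3 + b^2*(-16*z - 20) + b*(171*z^2 + 108*z + 1) - 81*z^3 + 27*z^2 + 49*z + 5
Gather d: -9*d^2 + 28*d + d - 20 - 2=-9*d^2 + 29*d - 22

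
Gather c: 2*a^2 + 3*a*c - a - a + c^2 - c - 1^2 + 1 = 2*a^2 - 2*a + c^2 + c*(3*a - 1)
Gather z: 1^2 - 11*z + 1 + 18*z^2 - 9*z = 18*z^2 - 20*z + 2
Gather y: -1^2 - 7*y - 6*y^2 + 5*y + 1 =-6*y^2 - 2*y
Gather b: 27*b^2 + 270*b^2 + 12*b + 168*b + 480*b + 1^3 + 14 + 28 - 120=297*b^2 + 660*b - 77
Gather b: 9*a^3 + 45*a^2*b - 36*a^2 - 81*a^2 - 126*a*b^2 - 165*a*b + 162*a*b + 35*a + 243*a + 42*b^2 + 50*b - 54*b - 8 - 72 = 9*a^3 - 117*a^2 + 278*a + b^2*(42 - 126*a) + b*(45*a^2 - 3*a - 4) - 80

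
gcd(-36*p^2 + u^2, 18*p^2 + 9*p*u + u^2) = 6*p + u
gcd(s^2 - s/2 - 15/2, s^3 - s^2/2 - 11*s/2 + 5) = s + 5/2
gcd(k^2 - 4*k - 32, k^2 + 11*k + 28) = k + 4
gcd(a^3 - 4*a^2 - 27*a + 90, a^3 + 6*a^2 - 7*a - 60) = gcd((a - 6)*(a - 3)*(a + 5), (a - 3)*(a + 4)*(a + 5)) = a^2 + 2*a - 15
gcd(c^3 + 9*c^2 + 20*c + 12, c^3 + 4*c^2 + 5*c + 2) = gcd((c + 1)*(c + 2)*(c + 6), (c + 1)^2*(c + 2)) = c^2 + 3*c + 2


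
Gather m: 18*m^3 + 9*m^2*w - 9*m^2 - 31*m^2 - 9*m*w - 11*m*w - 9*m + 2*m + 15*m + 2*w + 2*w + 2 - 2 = 18*m^3 + m^2*(9*w - 40) + m*(8 - 20*w) + 4*w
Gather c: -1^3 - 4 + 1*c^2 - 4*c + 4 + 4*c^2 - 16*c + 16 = 5*c^2 - 20*c + 15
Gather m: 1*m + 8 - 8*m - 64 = -7*m - 56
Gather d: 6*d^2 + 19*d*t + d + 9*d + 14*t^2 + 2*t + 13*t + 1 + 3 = 6*d^2 + d*(19*t + 10) + 14*t^2 + 15*t + 4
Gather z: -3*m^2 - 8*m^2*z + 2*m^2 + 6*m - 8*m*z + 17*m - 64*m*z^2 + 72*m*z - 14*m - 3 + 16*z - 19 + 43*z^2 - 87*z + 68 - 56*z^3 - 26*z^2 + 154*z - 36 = -m^2 + 9*m - 56*z^3 + z^2*(17 - 64*m) + z*(-8*m^2 + 64*m + 83) + 10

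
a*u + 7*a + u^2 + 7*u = (a + u)*(u + 7)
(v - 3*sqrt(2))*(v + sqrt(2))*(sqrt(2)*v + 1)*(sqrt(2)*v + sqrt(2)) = 2*v^4 - 3*sqrt(2)*v^3 + 2*v^3 - 16*v^2 - 3*sqrt(2)*v^2 - 16*v - 6*sqrt(2)*v - 6*sqrt(2)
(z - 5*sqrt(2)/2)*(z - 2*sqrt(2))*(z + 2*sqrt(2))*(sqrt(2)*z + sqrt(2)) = sqrt(2)*z^4 - 5*z^3 + sqrt(2)*z^3 - 8*sqrt(2)*z^2 - 5*z^2 - 8*sqrt(2)*z + 40*z + 40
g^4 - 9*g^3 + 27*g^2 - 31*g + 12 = (g - 4)*(g - 3)*(g - 1)^2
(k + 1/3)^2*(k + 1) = k^3 + 5*k^2/3 + 7*k/9 + 1/9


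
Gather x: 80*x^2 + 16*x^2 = 96*x^2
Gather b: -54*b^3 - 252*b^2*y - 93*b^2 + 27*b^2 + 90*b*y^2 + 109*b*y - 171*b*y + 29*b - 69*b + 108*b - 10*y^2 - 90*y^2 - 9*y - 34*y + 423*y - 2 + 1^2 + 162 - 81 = -54*b^3 + b^2*(-252*y - 66) + b*(90*y^2 - 62*y + 68) - 100*y^2 + 380*y + 80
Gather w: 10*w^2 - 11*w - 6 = 10*w^2 - 11*w - 6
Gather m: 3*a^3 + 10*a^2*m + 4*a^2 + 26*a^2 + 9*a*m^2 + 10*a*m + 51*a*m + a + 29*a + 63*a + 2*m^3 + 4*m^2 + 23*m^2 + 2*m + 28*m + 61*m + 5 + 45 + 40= 3*a^3 + 30*a^2 + 93*a + 2*m^3 + m^2*(9*a + 27) + m*(10*a^2 + 61*a + 91) + 90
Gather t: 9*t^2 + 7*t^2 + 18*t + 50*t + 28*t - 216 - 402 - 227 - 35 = 16*t^2 + 96*t - 880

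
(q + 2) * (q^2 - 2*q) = q^3 - 4*q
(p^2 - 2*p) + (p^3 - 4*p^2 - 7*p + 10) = p^3 - 3*p^2 - 9*p + 10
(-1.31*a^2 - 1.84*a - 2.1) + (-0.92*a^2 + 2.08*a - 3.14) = -2.23*a^2 + 0.24*a - 5.24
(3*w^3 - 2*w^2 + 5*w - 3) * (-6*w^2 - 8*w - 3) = -18*w^5 - 12*w^4 - 23*w^3 - 16*w^2 + 9*w + 9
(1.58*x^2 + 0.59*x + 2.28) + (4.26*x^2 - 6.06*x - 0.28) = 5.84*x^2 - 5.47*x + 2.0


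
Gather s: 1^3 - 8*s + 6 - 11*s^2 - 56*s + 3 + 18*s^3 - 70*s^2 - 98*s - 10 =18*s^3 - 81*s^2 - 162*s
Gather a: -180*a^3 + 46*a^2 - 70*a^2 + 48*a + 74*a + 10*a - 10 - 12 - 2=-180*a^3 - 24*a^2 + 132*a - 24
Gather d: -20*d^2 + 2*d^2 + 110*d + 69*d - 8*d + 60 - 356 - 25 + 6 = -18*d^2 + 171*d - 315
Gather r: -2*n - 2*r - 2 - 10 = -2*n - 2*r - 12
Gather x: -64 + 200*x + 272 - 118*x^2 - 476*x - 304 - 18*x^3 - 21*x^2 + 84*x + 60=-18*x^3 - 139*x^2 - 192*x - 36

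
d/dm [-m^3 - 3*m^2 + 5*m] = -3*m^2 - 6*m + 5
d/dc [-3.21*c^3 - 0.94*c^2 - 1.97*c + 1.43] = -9.63*c^2 - 1.88*c - 1.97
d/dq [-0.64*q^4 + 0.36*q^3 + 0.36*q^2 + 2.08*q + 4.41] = -2.56*q^3 + 1.08*q^2 + 0.72*q + 2.08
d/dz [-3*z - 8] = -3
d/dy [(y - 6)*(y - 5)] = 2*y - 11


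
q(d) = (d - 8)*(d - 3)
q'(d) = 2*d - 11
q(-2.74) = 61.65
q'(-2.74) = -16.48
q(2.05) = 5.65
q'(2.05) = -6.90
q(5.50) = -6.25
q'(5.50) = 0.00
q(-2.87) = 63.81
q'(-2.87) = -16.74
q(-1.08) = 37.05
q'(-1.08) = -13.16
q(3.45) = -2.05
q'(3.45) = -4.10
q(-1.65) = 44.87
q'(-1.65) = -14.30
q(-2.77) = 62.14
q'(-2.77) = -16.54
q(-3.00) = 66.00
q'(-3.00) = -17.00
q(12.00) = 36.00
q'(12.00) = 13.00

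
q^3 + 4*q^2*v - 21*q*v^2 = q*(q - 3*v)*(q + 7*v)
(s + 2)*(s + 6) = s^2 + 8*s + 12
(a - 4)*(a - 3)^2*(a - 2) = a^4 - 12*a^3 + 53*a^2 - 102*a + 72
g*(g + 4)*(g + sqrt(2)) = g^3 + sqrt(2)*g^2 + 4*g^2 + 4*sqrt(2)*g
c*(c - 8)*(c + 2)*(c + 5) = c^4 - c^3 - 46*c^2 - 80*c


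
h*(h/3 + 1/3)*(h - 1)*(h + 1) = h^4/3 + h^3/3 - h^2/3 - h/3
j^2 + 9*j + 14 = (j + 2)*(j + 7)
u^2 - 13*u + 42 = (u - 7)*(u - 6)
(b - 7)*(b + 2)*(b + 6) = b^3 + b^2 - 44*b - 84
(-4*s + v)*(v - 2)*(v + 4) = -4*s*v^2 - 8*s*v + 32*s + v^3 + 2*v^2 - 8*v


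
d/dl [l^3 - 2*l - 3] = 3*l^2 - 2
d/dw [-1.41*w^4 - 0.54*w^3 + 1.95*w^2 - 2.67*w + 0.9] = -5.64*w^3 - 1.62*w^2 + 3.9*w - 2.67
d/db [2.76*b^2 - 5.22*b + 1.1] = 5.52*b - 5.22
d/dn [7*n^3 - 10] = 21*n^2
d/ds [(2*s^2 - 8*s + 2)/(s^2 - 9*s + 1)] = 10*(1 - s^2)/(s^4 - 18*s^3 + 83*s^2 - 18*s + 1)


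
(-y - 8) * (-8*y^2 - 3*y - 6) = 8*y^3 + 67*y^2 + 30*y + 48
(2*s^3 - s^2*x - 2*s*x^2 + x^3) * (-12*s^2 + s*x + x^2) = -24*s^5 + 14*s^4*x + 25*s^3*x^2 - 15*s^2*x^3 - s*x^4 + x^5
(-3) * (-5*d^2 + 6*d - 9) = 15*d^2 - 18*d + 27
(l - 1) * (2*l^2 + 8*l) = 2*l^3 + 6*l^2 - 8*l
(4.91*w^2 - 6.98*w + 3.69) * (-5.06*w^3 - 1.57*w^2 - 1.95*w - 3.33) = -24.8446*w^5 + 27.6101*w^4 - 17.2873*w^3 - 8.5326*w^2 + 16.0479*w - 12.2877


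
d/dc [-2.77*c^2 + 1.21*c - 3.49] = 1.21 - 5.54*c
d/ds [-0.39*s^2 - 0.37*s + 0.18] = -0.78*s - 0.37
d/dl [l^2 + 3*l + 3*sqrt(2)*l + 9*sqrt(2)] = 2*l + 3 + 3*sqrt(2)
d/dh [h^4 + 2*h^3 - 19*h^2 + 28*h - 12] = 4*h^3 + 6*h^2 - 38*h + 28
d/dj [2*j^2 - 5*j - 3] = 4*j - 5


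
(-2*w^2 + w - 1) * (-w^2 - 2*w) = 2*w^4 + 3*w^3 - w^2 + 2*w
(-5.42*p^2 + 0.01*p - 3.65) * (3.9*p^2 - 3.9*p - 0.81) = -21.138*p^4 + 21.177*p^3 - 9.8838*p^2 + 14.2269*p + 2.9565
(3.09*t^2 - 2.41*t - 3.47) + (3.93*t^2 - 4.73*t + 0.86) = 7.02*t^2 - 7.14*t - 2.61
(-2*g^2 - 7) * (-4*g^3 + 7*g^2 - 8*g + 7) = 8*g^5 - 14*g^4 + 44*g^3 - 63*g^2 + 56*g - 49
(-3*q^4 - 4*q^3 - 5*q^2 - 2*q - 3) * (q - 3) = -3*q^5 + 5*q^4 + 7*q^3 + 13*q^2 + 3*q + 9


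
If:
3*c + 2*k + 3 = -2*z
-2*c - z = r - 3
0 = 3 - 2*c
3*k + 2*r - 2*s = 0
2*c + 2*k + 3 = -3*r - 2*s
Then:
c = 3/2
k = -99/40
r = 51/40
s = -39/16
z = -51/40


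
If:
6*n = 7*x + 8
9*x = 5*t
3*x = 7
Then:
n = 73/18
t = 21/5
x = 7/3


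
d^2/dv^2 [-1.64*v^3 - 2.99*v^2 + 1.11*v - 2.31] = -9.84*v - 5.98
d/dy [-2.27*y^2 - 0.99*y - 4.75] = -4.54*y - 0.99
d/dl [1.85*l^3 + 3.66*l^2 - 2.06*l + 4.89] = 5.55*l^2 + 7.32*l - 2.06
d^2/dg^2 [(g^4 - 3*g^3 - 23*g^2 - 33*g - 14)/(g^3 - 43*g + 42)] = 8*(5*g^6 - 153*g^5 + 813*g^4 - 3663*g^3 + 9240*g^2 - 3528*g - 31514)/(g^9 - 129*g^7 + 126*g^6 + 5547*g^5 - 10836*g^4 - 74215*g^3 + 232974*g^2 - 227556*g + 74088)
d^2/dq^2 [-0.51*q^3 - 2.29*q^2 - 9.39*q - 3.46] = -3.06*q - 4.58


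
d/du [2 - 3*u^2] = -6*u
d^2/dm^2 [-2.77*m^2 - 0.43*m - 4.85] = -5.54000000000000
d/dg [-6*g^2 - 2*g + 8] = -12*g - 2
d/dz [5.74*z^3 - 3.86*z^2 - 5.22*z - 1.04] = 17.22*z^2 - 7.72*z - 5.22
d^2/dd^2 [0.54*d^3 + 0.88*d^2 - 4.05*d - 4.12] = 3.24*d + 1.76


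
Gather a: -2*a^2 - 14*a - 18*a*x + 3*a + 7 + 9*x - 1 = -2*a^2 + a*(-18*x - 11) + 9*x + 6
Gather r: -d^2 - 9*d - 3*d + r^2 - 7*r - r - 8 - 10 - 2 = -d^2 - 12*d + r^2 - 8*r - 20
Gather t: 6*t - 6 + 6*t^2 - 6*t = 6*t^2 - 6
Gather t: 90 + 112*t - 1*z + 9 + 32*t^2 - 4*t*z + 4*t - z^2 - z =32*t^2 + t*(116 - 4*z) - z^2 - 2*z + 99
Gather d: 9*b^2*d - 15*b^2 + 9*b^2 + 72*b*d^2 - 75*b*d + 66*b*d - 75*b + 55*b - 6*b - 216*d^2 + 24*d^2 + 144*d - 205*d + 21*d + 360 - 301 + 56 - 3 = -6*b^2 - 26*b + d^2*(72*b - 192) + d*(9*b^2 - 9*b - 40) + 112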